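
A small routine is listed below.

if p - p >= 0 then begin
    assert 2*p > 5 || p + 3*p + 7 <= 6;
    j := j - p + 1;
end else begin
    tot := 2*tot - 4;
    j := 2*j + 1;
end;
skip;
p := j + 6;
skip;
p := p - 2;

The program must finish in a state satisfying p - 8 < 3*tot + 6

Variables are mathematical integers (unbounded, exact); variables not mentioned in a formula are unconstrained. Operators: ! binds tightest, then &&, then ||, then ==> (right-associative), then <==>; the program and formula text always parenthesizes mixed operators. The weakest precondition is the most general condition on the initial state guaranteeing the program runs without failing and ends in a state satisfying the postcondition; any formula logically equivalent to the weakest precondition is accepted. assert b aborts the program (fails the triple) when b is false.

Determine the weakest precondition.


Working backward. After the program, the postcondition p - 8 < 3*tot + 6 must hold; in canonical form it is p < 3*tot + 14.
Before p := p - 2: p < 3*tot + 16
Before skip: p < 3*tot + 16
Before p := j + 6: j < 3*tot + 10
Before skip: j < 3*tot + 10
Then branch requires (2*p > 5 || 4*p <= -1) && j < p + 3*tot + 9; else branch requires 2*j < 6*tot - 3.
Before the if: (2*p > 5 || 4*p <= -1) && j < p + 3*tot + 9
Answer: WP = (2*p > 5 || 4*p <= -1) && j < p + 3*tot + 9


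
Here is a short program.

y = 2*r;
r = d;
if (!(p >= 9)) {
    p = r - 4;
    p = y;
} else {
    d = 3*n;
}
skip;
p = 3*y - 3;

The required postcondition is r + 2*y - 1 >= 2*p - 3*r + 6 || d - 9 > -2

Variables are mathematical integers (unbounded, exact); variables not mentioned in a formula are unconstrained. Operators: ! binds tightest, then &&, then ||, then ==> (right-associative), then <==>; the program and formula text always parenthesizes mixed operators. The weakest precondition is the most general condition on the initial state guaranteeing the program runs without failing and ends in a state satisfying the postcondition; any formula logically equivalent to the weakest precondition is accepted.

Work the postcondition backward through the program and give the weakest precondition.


Working backward. After the program, the postcondition r + 2*y - 1 >= 2*p - 3*r + 6 || d - 9 > -2 must hold; in canonical form it is 4*r + 2*y >= 2*p + 7 || d > 7.
Before p := 3*y - 3: 4*r >= 4*y + 1 || d > 7
Before skip: 4*r >= 4*y + 1 || d > 7
Then branch requires 4*r >= 4*y + 1 || d > 7; else branch requires 4*r >= 4*y + 1 || 3*n > 7.
Before the if: ((!(p >= 9)) ==> (4*r >= 4*y + 1 || d > 7)) && (p >= 9 ==> (4*r >= 4*y + 1 || 3*n > 7))
Before r := d: ((!(p >= 9)) ==> (4*d >= 4*y + 1 || d > 7)) && (p >= 9 ==> (4*d >= 4*y + 1 || 3*n > 7))
Before y := 2*r: ((!(p >= 9)) ==> (4*d >= 8*r + 1 || d > 7)) && (p >= 9 ==> (4*d >= 8*r + 1 || 3*n > 7))
Answer: WP = ((!(p >= 9)) ==> (4*d >= 8*r + 1 || d > 7)) && (p >= 9 ==> (4*d >= 8*r + 1 || 3*n > 7))


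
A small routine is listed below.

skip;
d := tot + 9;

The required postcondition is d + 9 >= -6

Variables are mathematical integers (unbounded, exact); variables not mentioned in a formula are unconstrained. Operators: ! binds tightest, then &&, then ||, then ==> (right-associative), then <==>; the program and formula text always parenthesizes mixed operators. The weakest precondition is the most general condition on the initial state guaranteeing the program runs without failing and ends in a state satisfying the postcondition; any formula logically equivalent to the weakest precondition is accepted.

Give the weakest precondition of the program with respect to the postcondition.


Working backward. After the program, the postcondition d + 9 >= -6 must hold; in canonical form it is d >= -15.
Before d := tot + 9: tot >= -24
Before skip: tot >= -24
Answer: WP = tot >= -24


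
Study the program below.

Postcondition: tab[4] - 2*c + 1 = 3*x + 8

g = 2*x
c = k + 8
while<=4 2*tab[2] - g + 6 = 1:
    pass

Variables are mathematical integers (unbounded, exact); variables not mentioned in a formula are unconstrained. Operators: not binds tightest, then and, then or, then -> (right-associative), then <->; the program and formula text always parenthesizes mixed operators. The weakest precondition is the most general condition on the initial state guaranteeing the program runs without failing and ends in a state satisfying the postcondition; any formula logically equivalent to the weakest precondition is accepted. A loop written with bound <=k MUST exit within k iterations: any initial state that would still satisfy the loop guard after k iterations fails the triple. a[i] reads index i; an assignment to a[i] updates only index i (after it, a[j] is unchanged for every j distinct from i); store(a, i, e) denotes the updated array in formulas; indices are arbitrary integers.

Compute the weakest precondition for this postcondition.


Working backward. After the program, the postcondition tab[4] - 2*c + 1 = 3*x + 8 must hold; in canonical form it is tab[4] = 2*c + 3*x + 7.
Before the loop (bound <=4), unroll the exhaustion recursion (WP_0 = exit-now case; WP_j = one more guarded iteration, up to j = 4):
  WP_0: (not (2*tab[2] = g - 5)) and tab[4] = 2*c + 3*x + 7
  WP_1: (2*tab[2] = g - 5 -> ((not (2*tab[2] = g - 5)) and tab[4] = 2*c + 3*x + 7)) and ((not (2*tab[2] = g - 5)) -> tab[4] = 2*c + 3*x + 7)
  WP_2: (2*tab[2] = g - 5 -> ((2*tab[2] = g - 5 -> ((not (2*tab[2] = g - 5)) and tab[4] = 2*c + 3*x + 7)) and ((not (2*tab[2] = g - 5)) -> tab[4] = 2*c + 3*x + 7))) and ((not (2*tab[2] = g - 5)) -> tab[4] = 2*c + 3*x + 7)
  WP_3: (2*tab[2] = g - 5 -> ((2*tab[2] = g - 5 -> ((2*tab[2] = g - 5 -> ((not (2*tab[2] = g - 5)) and tab[4] = 2*c + 3*x + 7)) and ((not (2*tab[2] = g - 5)) -> tab[4] = 2*c + 3*x + 7))) and ((not (2*tab[2] = g - 5)) -> tab[4] = 2*c + 3*x + 7))) and ((not (2*tab[2] = g - 5)) -> tab[4] = 2*c + 3*x + 7)
  WP_4: (2*tab[2] = g - 5 -> ((2*tab[2] = g - 5 -> ((2*tab[2] = g - 5 -> ((2*tab[2] = g - 5 -> ((not (2*tab[2] = g - 5)) and tab[4] = 2*c + 3*x + 7)) and ((not (2*tab[2] = g - 5)) -> tab[4] = 2*c + 3*x + 7))) and ((not (2*tab[2] = g - 5)) -> tab[4] = 2*c + 3*x + 7))) and ((not (2*tab[2] = g - 5)) -> tab[4] = 2*c + 3*x + 7))) and ((not (2*tab[2] = g - 5)) -> tab[4] = 2*c + 3*x + 7)
So before the loop: (2*tab[2] = g - 5 -> ((2*tab[2] = g - 5 -> ((2*tab[2] = g - 5 -> ((2*tab[2] = g - 5 -> ((not (2*tab[2] = g - 5)) and tab[4] = 2*c + 3*x + 7)) and ((not (2*tab[2] = g - 5)) -> tab[4] = 2*c + 3*x + 7))) and ((not (2*tab[2] = g - 5)) -> tab[4] = 2*c + 3*x + 7))) and ((not (2*tab[2] = g - 5)) -> tab[4] = 2*c + 3*x + 7))) and ((not (2*tab[2] = g - 5)) -> tab[4] = 2*c + 3*x + 7)
Before c := k + 8: (2*tab[2] = g - 5 -> ((2*tab[2] = g - 5 -> ((2*tab[2] = g - 5 -> ((2*tab[2] = g - 5 -> ((not (2*tab[2] = g - 5)) and tab[4] = 2*k + 3*x + 23)) and ((not (2*tab[2] = g - 5)) -> tab[4] = 2*k + 3*x + 23))) and ((not (2*tab[2] = g - 5)) -> tab[4] = 2*k + 3*x + 23))) and ((not (2*tab[2] = g - 5)) -> tab[4] = 2*k + 3*x + 23))) and ((not (2*tab[2] = g - 5)) -> tab[4] = 2*k + 3*x + 23)
Before g := 2*x: (2*tab[2] = 2*x - 5 -> ((2*tab[2] = 2*x - 5 -> ((2*tab[2] = 2*x - 5 -> ((2*tab[2] = 2*x - 5 -> ((not (2*tab[2] = 2*x - 5)) and tab[4] = 2*k + 3*x + 23)) and ((not (2*tab[2] = 2*x - 5)) -> tab[4] = 2*k + 3*x + 23))) and ((not (2*tab[2] = 2*x - 5)) -> tab[4] = 2*k + 3*x + 23))) and ((not (2*tab[2] = 2*x - 5)) -> tab[4] = 2*k + 3*x + 23))) and ((not (2*tab[2] = 2*x - 5)) -> tab[4] = 2*k + 3*x + 23)
Answer: WP = (2*tab[2] = 2*x - 5 -> ((2*tab[2] = 2*x - 5 -> ((2*tab[2] = 2*x - 5 -> ((2*tab[2] = 2*x - 5 -> ((not (2*tab[2] = 2*x - 5)) and tab[4] = 2*k + 3*x + 23)) and ((not (2*tab[2] = 2*x - 5)) -> tab[4] = 2*k + 3*x + 23))) and ((not (2*tab[2] = 2*x - 5)) -> tab[4] = 2*k + 3*x + 23))) and ((not (2*tab[2] = 2*x - 5)) -> tab[4] = 2*k + 3*x + 23))) and ((not (2*tab[2] = 2*x - 5)) -> tab[4] = 2*k + 3*x + 23)


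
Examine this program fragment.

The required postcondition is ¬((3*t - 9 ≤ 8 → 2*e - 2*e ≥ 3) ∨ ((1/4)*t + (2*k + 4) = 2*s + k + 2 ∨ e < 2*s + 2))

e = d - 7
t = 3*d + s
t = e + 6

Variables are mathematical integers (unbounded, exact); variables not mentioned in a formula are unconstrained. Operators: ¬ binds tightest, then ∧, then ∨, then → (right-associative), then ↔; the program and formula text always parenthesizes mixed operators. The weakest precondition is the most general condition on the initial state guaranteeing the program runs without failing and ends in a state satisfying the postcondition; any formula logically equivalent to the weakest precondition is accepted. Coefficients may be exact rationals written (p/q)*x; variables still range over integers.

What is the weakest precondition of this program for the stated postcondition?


Working backward. After the program, the postcondition ¬((3*t - 9 ≤ 8 → 2*e - 2*e ≥ 3) ∨ ((1/4)*t + (2*k + 4) = 2*s + k + 2 ∨ e < 2*s + 2)) must hold; in canonical form it is ¬((¬(3*t ≤ 17)) ∨ k + (1/4)*t = 2*s - 2 ∨ e < 2*s + 2).
Before t := e + 6: ¬((¬(3*e ≤ -1)) ∨ (1/4)*e + k = 2*s - 7/2 ∨ e < 2*s + 2)
Before t := 3*d + s: ¬((¬(3*e ≤ -1)) ∨ (1/4)*e + k = 2*s - 7/2 ∨ e < 2*s + 2)
Before e := d - 7: ¬((¬(3*d ≤ 20)) ∨ (1/4)*d + k = 2*s - 7/4 ∨ d < 2*s + 9)
Answer: WP = ¬((¬(3*d ≤ 20)) ∨ (1/4)*d + k = 2*s - 7/4 ∨ d < 2*s + 9)


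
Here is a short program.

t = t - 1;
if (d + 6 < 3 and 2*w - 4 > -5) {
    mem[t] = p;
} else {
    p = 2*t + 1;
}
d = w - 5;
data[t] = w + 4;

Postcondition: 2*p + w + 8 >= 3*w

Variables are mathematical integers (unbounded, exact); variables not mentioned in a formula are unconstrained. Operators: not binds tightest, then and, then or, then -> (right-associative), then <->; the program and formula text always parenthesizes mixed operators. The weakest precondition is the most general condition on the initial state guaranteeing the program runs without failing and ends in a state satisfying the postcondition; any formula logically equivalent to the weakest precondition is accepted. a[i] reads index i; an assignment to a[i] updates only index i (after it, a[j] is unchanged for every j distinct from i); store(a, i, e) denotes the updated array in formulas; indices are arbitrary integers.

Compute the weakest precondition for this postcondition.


Working backward. After the program, the postcondition 2*p + w + 8 >= 3*w must hold; in canonical form it is 2*p >= 2*w - 8.
Before data[t] := w + 4: 2*p >= 2*w - 8
Before d := w - 5: 2*p >= 2*w - 8
Then branch requires 2*p >= 2*w - 8; else branch requires 4*t >= 2*w - 10.
Before the if: ((d < -3 and 2*w > -1) -> 2*p >= 2*w - 8) and ((not (d < -3 and 2*w > -1)) -> 4*t >= 2*w - 10)
Before t := t - 1: ((d < -3 and 2*w > -1) -> 2*p >= 2*w - 8) and ((not (d < -3 and 2*w > -1)) -> 4*t >= 2*w - 6)
Answer: WP = ((d < -3 and 2*w > -1) -> 2*p >= 2*w - 8) and ((not (d < -3 and 2*w > -1)) -> 4*t >= 2*w - 6)


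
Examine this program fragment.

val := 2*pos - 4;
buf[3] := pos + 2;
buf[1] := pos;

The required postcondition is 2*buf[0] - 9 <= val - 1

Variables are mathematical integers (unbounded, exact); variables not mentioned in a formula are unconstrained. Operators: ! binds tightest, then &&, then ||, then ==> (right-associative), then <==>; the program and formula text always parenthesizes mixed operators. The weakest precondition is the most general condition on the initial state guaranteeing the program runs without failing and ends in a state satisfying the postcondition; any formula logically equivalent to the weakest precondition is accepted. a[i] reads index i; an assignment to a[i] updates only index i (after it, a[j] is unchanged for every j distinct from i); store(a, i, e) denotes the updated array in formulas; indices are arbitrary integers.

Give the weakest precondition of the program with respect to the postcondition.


Working backward. After the program, the postcondition 2*buf[0] - 9 <= val - 1 must hold; in canonical form it is 2*buf[0] <= val + 8.
Before buf[1] := pos: 2*buf[0] <= val + 8
Before buf[3] := pos + 2: 2*buf[0] <= val + 8
Before val := 2*pos - 4: 2*buf[0] <= 2*pos + 4
Answer: WP = 2*buf[0] <= 2*pos + 4


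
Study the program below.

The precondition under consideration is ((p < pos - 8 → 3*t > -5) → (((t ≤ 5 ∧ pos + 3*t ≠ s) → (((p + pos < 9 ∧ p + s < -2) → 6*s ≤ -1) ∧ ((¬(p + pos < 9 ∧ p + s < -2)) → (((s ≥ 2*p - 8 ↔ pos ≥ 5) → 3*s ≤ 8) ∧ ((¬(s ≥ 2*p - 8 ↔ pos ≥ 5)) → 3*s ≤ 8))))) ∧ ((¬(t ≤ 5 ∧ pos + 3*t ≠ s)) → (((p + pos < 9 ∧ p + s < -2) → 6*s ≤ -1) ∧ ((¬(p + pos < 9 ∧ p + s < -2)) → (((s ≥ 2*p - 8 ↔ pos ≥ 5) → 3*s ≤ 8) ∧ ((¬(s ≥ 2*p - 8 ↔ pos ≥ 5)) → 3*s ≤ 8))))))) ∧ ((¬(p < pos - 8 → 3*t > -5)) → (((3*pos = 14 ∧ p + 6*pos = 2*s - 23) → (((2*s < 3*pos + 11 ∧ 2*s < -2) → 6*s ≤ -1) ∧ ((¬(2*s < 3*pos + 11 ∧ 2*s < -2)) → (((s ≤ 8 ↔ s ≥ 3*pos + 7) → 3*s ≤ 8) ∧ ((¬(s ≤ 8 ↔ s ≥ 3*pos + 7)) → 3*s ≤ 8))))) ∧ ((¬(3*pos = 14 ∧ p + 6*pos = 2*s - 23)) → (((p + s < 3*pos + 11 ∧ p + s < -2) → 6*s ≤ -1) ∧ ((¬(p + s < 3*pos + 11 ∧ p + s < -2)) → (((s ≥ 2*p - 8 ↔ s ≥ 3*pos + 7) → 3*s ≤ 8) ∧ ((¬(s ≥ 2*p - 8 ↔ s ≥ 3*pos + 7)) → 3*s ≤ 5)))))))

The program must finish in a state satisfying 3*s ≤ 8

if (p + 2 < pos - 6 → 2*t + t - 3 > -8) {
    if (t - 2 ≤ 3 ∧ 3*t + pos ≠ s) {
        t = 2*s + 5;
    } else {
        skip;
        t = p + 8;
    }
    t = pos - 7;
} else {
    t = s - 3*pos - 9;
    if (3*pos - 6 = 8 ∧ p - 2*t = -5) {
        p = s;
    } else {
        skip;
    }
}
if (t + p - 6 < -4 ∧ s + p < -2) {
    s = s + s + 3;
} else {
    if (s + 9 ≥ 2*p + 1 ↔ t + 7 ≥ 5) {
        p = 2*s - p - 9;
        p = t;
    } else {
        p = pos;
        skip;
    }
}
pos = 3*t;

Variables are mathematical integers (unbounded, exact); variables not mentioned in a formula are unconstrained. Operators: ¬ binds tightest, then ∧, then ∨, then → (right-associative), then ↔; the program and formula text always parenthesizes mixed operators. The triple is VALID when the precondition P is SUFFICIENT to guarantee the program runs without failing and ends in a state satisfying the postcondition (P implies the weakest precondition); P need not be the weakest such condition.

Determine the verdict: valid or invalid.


Working backward. After the program, 3*s ≤ 8 must hold.
Before pos := 3*t: 3*s ≤ 8
Then branch requires 6*s ≤ -1; else branch requires ((s ≥ 2*p - 8 ↔ t ≥ -2) → 3*s ≤ 8) ∧ ((¬(s ≥ 2*p - 8 ↔ t ≥ -2)) → 3*s ≤ 8).
Before the if: ((p + t < 2 ∧ p + s < -2) → 6*s ≤ -1) ∧ ((¬(p + t < 2 ∧ p + s < -2)) → (((s ≥ 2*p - 8 ↔ t ≥ -2) → 3*s ≤ 8) ∧ ((¬(s ≥ 2*p - 8 ↔ t ≥ -2)) → 3*s ≤ 8)))
Then branch requires ((t ≤ 5 ∧ pos + 3*t ≠ s) → (((p + pos < 9 ∧ p + s < -2) → 6*s ≤ -1) ∧ ((¬(p + pos < 9 ∧ p + s < -2)) → (((s ≥ 2*p - 8 ↔ pos ≥ 5) → 3*s ≤ 8) ∧ ((¬(s ≥ 2*p - 8 ↔ pos ≥ 5)) → 3*s ≤ 8))))) ∧ ((¬(t ≤ 5 ∧ pos + 3*t ≠ s)) → (((p + pos < 9 ∧ p + s < -2) → 6*s ≤ -1) ∧ ((¬(p + pos < 9 ∧ p + s < -2)) → (((s ≥ 2*p - 8 ↔ pos ≥ 5) → 3*s ≤ 8) ∧ ((¬(s ≥ 2*p - 8 ↔ pos ≥ 5)) → 3*s ≤ 8))))); else branch requires ((3*pos = 14 ∧ p + 6*pos = 2*s - 23) → (((2*s < 3*pos + 11 ∧ 2*s < -2) → 6*s ≤ -1) ∧ ((¬(2*s < 3*pos + 11 ∧ 2*s < -2)) → (((s ≤ 8 ↔ s ≥ 3*pos + 7) → 3*s ≤ 8) ∧ ((¬(s ≤ 8 ↔ s ≥ 3*pos + 7)) → 3*s ≤ 8))))) ∧ ((¬(3*pos = 14 ∧ p + 6*pos = 2*s - 23)) → (((p + s < 3*pos + 11 ∧ p + s < -2) → 6*s ≤ -1) ∧ ((¬(p + s < 3*pos + 11 ∧ p + s < -2)) → (((s ≥ 2*p - 8 ↔ s ≥ 3*pos + 7) → 3*s ≤ 8) ∧ ((¬(s ≥ 2*p - 8 ↔ s ≥ 3*pos + 7)) → 3*s ≤ 8))))).
Before the if: ((p < pos - 8 → 3*t > -5) → (((t ≤ 5 ∧ pos + 3*t ≠ s) → (((p + pos < 9 ∧ p + s < -2) → 6*s ≤ -1) ∧ ((¬(p + pos < 9 ∧ p + s < -2)) → (((s ≥ 2*p - 8 ↔ pos ≥ 5) → 3*s ≤ 8) ∧ ((¬(s ≥ 2*p - 8 ↔ pos ≥ 5)) → 3*s ≤ 8))))) ∧ ((¬(t ≤ 5 ∧ pos + 3*t ≠ s)) → (((p + pos < 9 ∧ p + s < -2) → 6*s ≤ -1) ∧ ((¬(p + pos < 9 ∧ p + s < -2)) → (((s ≥ 2*p - 8 ↔ pos ≥ 5) → 3*s ≤ 8) ∧ ((¬(s ≥ 2*p - 8 ↔ pos ≥ 5)) → 3*s ≤ 8))))))) ∧ ((¬(p < pos - 8 → 3*t > -5)) → (((3*pos = 14 ∧ p + 6*pos = 2*s - 23) → (((2*s < 3*pos + 11 ∧ 2*s < -2) → 6*s ≤ -1) ∧ ((¬(2*s < 3*pos + 11 ∧ 2*s < -2)) → (((s ≤ 8 ↔ s ≥ 3*pos + 7) → 3*s ≤ 8) ∧ ((¬(s ≤ 8 ↔ s ≥ 3*pos + 7)) → 3*s ≤ 8))))) ∧ ((¬(3*pos = 14 ∧ p + 6*pos = 2*s - 23)) → (((p + s < 3*pos + 11 ∧ p + s < -2) → 6*s ≤ -1) ∧ ((¬(p + s < 3*pos + 11 ∧ p + s < -2)) → (((s ≥ 2*p - 8 ↔ s ≥ 3*pos + 7) → 3*s ≤ 8) ∧ ((¬(s ≥ 2*p - 8 ↔ s ≥ 3*pos + 7)) → 3*s ≤ 8)))))))
The weakest precondition is ((p < pos - 8 → 3*t > -5) → (((t ≤ 5 ∧ pos + 3*t ≠ s) → (((p + pos < 9 ∧ p + s < -2) → 6*s ≤ -1) ∧ ((¬(p + pos < 9 ∧ p + s < -2)) → (((s ≥ 2*p - 8 ↔ pos ≥ 5) → 3*s ≤ 8) ∧ ((¬(s ≥ 2*p - 8 ↔ pos ≥ 5)) → 3*s ≤ 8))))) ∧ ((¬(t ≤ 5 ∧ pos + 3*t ≠ s)) → (((p + pos < 9 ∧ p + s < -2) → 6*s ≤ -1) ∧ ((¬(p + pos < 9 ∧ p + s < -2)) → (((s ≥ 2*p - 8 ↔ pos ≥ 5) → 3*s ≤ 8) ∧ ((¬(s ≥ 2*p - 8 ↔ pos ≥ 5)) → 3*s ≤ 8))))))) ∧ ((¬(p < pos - 8 → 3*t > -5)) → (((3*pos = 14 ∧ p + 6*pos = 2*s - 23) → (((2*s < 3*pos + 11 ∧ 2*s < -2) → 6*s ≤ -1) ∧ ((¬(2*s < 3*pos + 11 ∧ 2*s < -2)) → (((s ≤ 8 ↔ s ≥ 3*pos + 7) → 3*s ≤ 8) ∧ ((¬(s ≤ 8 ↔ s ≥ 3*pos + 7)) → 3*s ≤ 8))))) ∧ ((¬(3*pos = 14 ∧ p + 6*pos = 2*s - 23)) → (((p + s < 3*pos + 11 ∧ p + s < -2) → 6*s ≤ -1) ∧ ((¬(p + s < 3*pos + 11 ∧ p + s < -2)) → (((s ≥ 2*p - 8 ↔ s ≥ 3*pos + 7) → 3*s ≤ 8) ∧ ((¬(s ≥ 2*p - 8 ↔ s ≥ 3*pos + 7)) → 3*s ≤ 8))))))).
Check whether ((p < pos - 8 → 3*t > -5) → (((t ≤ 5 ∧ pos + 3*t ≠ s) → (((p + pos < 9 ∧ p + s < -2) → 6*s ≤ -1) ∧ ((¬(p + pos < 9 ∧ p + s < -2)) → (((s ≥ 2*p - 8 ↔ pos ≥ 5) → 3*s ≤ 8) ∧ ((¬(s ≥ 2*p - 8 ↔ pos ≥ 5)) → 3*s ≤ 8))))) ∧ ((¬(t ≤ 5 ∧ pos + 3*t ≠ s)) → (((p + pos < 9 ∧ p + s < -2) → 6*s ≤ -1) ∧ ((¬(p + pos < 9 ∧ p + s < -2)) → (((s ≥ 2*p - 8 ↔ pos ≥ 5) → 3*s ≤ 8) ∧ ((¬(s ≥ 2*p - 8 ↔ pos ≥ 5)) → 3*s ≤ 8))))))) ∧ ((¬(p < pos - 8 → 3*t > -5)) → (((3*pos = 14 ∧ p + 6*pos = 2*s - 23) → (((2*s < 3*pos + 11 ∧ 2*s < -2) → 6*s ≤ -1) ∧ ((¬(2*s < 3*pos + 11 ∧ 2*s < -2)) → (((s ≤ 8 ↔ s ≥ 3*pos + 7) → 3*s ≤ 8) ∧ ((¬(s ≤ 8 ↔ s ≥ 3*pos + 7)) → 3*s ≤ 8))))) ∧ ((¬(3*pos = 14 ∧ p + 6*pos = 2*s - 23)) → (((p + s < 3*pos + 11 ∧ p + s < -2) → 6*s ≤ -1) ∧ ((¬(p + s < 3*pos + 11 ∧ p + s < -2)) → (((s ≥ 2*p - 8 ↔ s ≥ 3*pos + 7) → 3*s ≤ 8) ∧ ((¬(s ≥ 2*p - 8 ↔ s ≥ 3*pos + 7)) → 3*s ≤ 5))))))) implies it.
Every state satisfying the precondition satisfies the weakest precondition: the implication holds.
Answer: valid


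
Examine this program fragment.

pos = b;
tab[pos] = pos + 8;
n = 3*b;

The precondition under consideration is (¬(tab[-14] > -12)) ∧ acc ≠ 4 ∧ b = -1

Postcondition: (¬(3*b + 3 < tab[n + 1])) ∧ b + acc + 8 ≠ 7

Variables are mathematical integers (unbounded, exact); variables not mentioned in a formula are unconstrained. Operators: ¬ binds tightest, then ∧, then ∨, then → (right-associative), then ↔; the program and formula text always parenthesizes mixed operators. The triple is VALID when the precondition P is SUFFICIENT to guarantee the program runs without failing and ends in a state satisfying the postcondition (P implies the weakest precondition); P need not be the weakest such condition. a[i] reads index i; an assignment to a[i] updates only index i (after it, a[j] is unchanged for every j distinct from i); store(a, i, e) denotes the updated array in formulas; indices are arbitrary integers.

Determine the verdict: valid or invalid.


Working backward. After the program, the postcondition (¬(3*b + 3 < tab[n + 1])) ∧ b + acc + 8 ≠ 7 must hold; in canonical form it is (¬(3*b < tab[n + 1] - 3)) ∧ acc + b ≠ -1.
Before n := 3*b: (¬(3*b < tab[3*b + 1] - 3)) ∧ acc + b ≠ -1
Before tab[pos] := pos + 8: (¬(3*b < store(tab, pos, pos + 8)[3*b + 1] - 3)) ∧ acc + b ≠ -1
Before pos := b: (¬(3*b < store(tab, b, b + 8)[3*b + 1] - 3)) ∧ acc + b ≠ -1
The weakest precondition is (¬(3*b < store(tab, b, b + 8)[3*b + 1] - 3)) ∧ acc + b ≠ -1.
Check whether (¬(tab[-14] > -12)) ∧ acc ≠ 4 ∧ b = -1 implies it.
Countermodel: at the initial state acc = 2, b = -1, tab = {[-14] = -12, [-2] = 1, [-1] = -12, elsewhere -12}, the precondition holds but the weakest precondition fails.
Answer: invalid


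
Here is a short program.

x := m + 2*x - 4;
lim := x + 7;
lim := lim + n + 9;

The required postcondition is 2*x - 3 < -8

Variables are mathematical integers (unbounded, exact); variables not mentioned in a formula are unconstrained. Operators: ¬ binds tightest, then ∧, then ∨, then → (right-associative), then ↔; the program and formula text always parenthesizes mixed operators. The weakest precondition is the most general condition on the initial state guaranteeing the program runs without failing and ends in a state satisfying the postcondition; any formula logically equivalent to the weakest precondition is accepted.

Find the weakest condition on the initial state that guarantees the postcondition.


Working backward. After the program, the postcondition 2*x - 3 < -8 must hold; in canonical form it is 2*x < -5.
Before lim := lim + n + 9: 2*x < -5
Before lim := x + 7: 2*x < -5
Before x := m + 2*x - 4: 2*m + 4*x < 3
Answer: WP = 2*m + 4*x < 3


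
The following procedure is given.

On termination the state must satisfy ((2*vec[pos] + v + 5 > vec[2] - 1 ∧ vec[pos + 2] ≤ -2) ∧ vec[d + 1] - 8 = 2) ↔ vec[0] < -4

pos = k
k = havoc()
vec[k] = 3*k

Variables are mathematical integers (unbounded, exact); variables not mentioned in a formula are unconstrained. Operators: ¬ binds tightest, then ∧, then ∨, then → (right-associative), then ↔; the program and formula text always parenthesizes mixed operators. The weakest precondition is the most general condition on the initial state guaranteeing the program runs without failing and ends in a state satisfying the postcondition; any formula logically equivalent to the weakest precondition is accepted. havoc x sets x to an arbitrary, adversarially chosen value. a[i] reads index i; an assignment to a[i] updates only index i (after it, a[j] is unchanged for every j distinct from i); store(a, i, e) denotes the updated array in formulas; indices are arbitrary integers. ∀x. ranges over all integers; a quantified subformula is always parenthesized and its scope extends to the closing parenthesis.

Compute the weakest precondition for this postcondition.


Working backward. After the program, the postcondition ((2*vec[pos] + v + 5 > vec[2] - 1 ∧ vec[pos + 2] ≤ -2) ∧ vec[d + 1] - 8 = 2) ↔ vec[0] < -4 must hold; in canonical form it is (2*vec[pos] + v > vec[2] - 6 ∧ vec[pos + 2] ≤ -2 ∧ vec[d + 1] = 10) ↔ vec[0] < -4.
Before vec[k] := 3*k: (2*store(vec, k, 3*k)[pos] + v > store(vec, k, 3*k)[2] - 6 ∧ store(vec, k, 3*k)[pos + 2] ≤ -2 ∧ store(vec, k, 3*k)[d + 1] = 10) ↔ store(vec, k, 3*k)[0] < -4
Before havoc k: ∀k_1. ((2*store(vec, k_1, 3*k_1)[pos] + v > store(vec, k_1, 3*k_1)[2] - 6 ∧ store(vec, k_1, 3*k_1)[pos + 2] ≤ -2 ∧ store(vec, k_1, 3*k_1)[d + 1] = 10) ↔ store(vec, k_1, 3*k_1)[0] < -4)
Before pos := k: ∀k_1. ((2*store(vec, k_1, 3*k_1)[k] + v > store(vec, k_1, 3*k_1)[2] - 6 ∧ store(vec, k_1, 3*k_1)[k + 2] ≤ -2 ∧ store(vec, k_1, 3*k_1)[d + 1] = 10) ↔ store(vec, k_1, 3*k_1)[0] < -4)
Answer: WP = ∀k_1. ((2*store(vec, k_1, 3*k_1)[k] + v > store(vec, k_1, 3*k_1)[2] - 6 ∧ store(vec, k_1, 3*k_1)[k + 2] ≤ -2 ∧ store(vec, k_1, 3*k_1)[d + 1] = 10) ↔ store(vec, k_1, 3*k_1)[0] < -4)


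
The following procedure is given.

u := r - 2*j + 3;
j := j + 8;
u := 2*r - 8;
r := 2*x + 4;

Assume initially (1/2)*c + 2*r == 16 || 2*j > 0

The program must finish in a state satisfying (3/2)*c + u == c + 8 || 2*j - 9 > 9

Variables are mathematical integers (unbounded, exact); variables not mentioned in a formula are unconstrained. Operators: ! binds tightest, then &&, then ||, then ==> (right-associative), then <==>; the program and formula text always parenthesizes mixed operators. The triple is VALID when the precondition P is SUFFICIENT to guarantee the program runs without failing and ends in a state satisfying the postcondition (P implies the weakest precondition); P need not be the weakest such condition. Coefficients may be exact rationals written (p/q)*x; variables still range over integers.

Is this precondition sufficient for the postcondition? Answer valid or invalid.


Working backward. After the program, the postcondition (3/2)*c + u == c + 8 || 2*j - 9 > 9 must hold; in canonical form it is (1/2)*c + u == 8 || 2*j > 18.
Before r := 2*x + 4: (1/2)*c + u == 8 || 2*j > 18
Before u := 2*r - 8: (1/2)*c + 2*r == 16 || 2*j > 18
Before j := j + 8: (1/2)*c + 2*r == 16 || 2*j > 2
Before u := r - 2*j + 3: (1/2)*c + 2*r == 16 || 2*j > 2
The weakest precondition is (1/2)*c + 2*r == 16 || 2*j > 2.
Check whether (1/2)*c + 2*r == 16 || 2*j > 0 implies it.
Countermodel: at the initial state c = 33, j = 1, r = 0, the precondition holds but the weakest precondition fails.
Answer: invalid


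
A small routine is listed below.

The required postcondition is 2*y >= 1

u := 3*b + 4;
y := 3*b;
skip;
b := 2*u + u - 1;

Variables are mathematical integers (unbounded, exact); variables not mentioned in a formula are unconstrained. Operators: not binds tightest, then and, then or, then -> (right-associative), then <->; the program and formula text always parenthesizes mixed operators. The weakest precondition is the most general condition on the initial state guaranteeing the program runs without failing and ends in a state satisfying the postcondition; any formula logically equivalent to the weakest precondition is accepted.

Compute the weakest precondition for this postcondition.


Working backward. After the program, 2*y >= 1 must hold.
Before b := 2*u + u - 1: 2*y >= 1
Before skip: 2*y >= 1
Before y := 3*b: 6*b >= 1
Before u := 3*b + 4: 6*b >= 1
Answer: WP = 6*b >= 1


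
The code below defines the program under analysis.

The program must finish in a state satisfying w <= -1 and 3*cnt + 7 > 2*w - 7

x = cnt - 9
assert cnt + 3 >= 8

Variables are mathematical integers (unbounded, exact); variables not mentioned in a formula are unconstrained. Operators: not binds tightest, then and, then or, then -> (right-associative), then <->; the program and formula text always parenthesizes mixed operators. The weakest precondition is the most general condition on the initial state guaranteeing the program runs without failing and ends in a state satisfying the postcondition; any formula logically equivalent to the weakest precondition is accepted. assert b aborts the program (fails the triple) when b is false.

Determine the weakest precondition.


Working backward. After the program, the postcondition w <= -1 and 3*cnt + 7 > 2*w - 7 must hold; in canonical form it is w <= -1 and 3*cnt > 2*w - 14.
Before assert cnt + 3 >= 8: cnt >= 5 and w <= -1 and 3*cnt > 2*w - 14
Before x := cnt - 9: cnt >= 5 and w <= -1 and 3*cnt > 2*w - 14
Answer: WP = cnt >= 5 and w <= -1 and 3*cnt > 2*w - 14


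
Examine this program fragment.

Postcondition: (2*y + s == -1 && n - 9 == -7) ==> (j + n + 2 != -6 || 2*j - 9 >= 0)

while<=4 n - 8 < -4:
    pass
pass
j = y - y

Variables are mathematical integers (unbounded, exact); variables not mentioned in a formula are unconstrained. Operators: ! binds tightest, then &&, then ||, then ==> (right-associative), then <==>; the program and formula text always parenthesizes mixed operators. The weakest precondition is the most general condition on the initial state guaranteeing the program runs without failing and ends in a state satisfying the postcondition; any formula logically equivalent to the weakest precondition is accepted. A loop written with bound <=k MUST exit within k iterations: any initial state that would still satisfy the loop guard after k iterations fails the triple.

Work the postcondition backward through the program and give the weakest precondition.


Working backward. After the program, the postcondition (2*y + s == -1 && n - 9 == -7) ==> (j + n + 2 != -6 || 2*j - 9 >= 0) must hold; in canonical form it is (s + 2*y == -1 && n == 2) ==> (j + n != -8 || 2*j >= 9).
Before j := y - y: (s + 2*y == -1 && n == 2) ==> n != -8
Before skip: (s + 2*y == -1 && n == 2) ==> n != -8
Before the loop (bound <=4), unroll the exhaustion recursion (WP_0 = exit-now case; WP_j = one more guarded iteration, up to j = 4):
  WP_0: (!(n < 4)) && ((s + 2*y == -1 && n == 2) ==> n != -8)
  WP_1: (n < 4 ==> ((!(n < 4)) && ((s + 2*y == -1 && n == 2) ==> n != -8))) && ((!(n < 4)) ==> ((s + 2*y == -1 && n == 2) ==> n != -8))
  WP_2: (n < 4 ==> ((n < 4 ==> ((!(n < 4)) && ((s + 2*y == -1 && n == 2) ==> n != -8))) && ((!(n < 4)) ==> ((s + 2*y == -1 && n == 2) ==> n != -8)))) && ((!(n < 4)) ==> ((s + 2*y == -1 && n == 2) ==> n != -8))
  WP_3: (n < 4 ==> ((n < 4 ==> ((n < 4 ==> ((!(n < 4)) && ((s + 2*y == -1 && n == 2) ==> n != -8))) && ((!(n < 4)) ==> ((s + 2*y == -1 && n == 2) ==> n != -8)))) && ((!(n < 4)) ==> ((s + 2*y == -1 && n == 2) ==> n != -8)))) && ((!(n < 4)) ==> ((s + 2*y == -1 && n == 2) ==> n != -8))
  WP_4: (n < 4 ==> ((n < 4 ==> ((n < 4 ==> ((n < 4 ==> ((!(n < 4)) && ((s + 2*y == -1 && n == 2) ==> n != -8))) && ((!(n < 4)) ==> ((s + 2*y == -1 && n == 2) ==> n != -8)))) && ((!(n < 4)) ==> ((s + 2*y == -1 && n == 2) ==> n != -8)))) && ((!(n < 4)) ==> ((s + 2*y == -1 && n == 2) ==> n != -8)))) && ((!(n < 4)) ==> ((s + 2*y == -1 && n == 2) ==> n != -8))
So before the loop: (n < 4 ==> ((n < 4 ==> ((n < 4 ==> ((n < 4 ==> ((!(n < 4)) && ((s + 2*y == -1 && n == 2) ==> n != -8))) && ((!(n < 4)) ==> ((s + 2*y == -1 && n == 2) ==> n != -8)))) && ((!(n < 4)) ==> ((s + 2*y == -1 && n == 2) ==> n != -8)))) && ((!(n < 4)) ==> ((s + 2*y == -1 && n == 2) ==> n != -8)))) && ((!(n < 4)) ==> ((s + 2*y == -1 && n == 2) ==> n != -8))
Answer: WP = (n < 4 ==> ((n < 4 ==> ((n < 4 ==> ((n < 4 ==> ((!(n < 4)) && ((s + 2*y == -1 && n == 2) ==> n != -8))) && ((!(n < 4)) ==> ((s + 2*y == -1 && n == 2) ==> n != -8)))) && ((!(n < 4)) ==> ((s + 2*y == -1 && n == 2) ==> n != -8)))) && ((!(n < 4)) ==> ((s + 2*y == -1 && n == 2) ==> n != -8)))) && ((!(n < 4)) ==> ((s + 2*y == -1 && n == 2) ==> n != -8))


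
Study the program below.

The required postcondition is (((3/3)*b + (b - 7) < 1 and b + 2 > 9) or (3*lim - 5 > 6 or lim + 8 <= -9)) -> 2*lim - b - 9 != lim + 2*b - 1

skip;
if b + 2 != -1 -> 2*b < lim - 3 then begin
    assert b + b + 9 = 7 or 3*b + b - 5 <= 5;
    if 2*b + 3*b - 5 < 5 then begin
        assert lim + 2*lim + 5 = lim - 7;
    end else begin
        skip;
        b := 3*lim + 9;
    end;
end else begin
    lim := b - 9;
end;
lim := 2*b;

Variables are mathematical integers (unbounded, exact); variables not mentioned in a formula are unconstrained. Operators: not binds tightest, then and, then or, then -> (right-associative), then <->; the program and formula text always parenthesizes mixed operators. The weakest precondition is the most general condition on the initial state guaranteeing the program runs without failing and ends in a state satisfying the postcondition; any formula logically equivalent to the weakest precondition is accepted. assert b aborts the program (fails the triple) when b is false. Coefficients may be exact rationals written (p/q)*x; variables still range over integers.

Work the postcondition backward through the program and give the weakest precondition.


Working backward. After the program, the postcondition (((3/3)*b + (b - 7) < 1 and b + 2 > 9) or (3*lim - 5 > 6 or lim + 8 <= -9)) -> 2*lim - b - 9 != lim + 2*b - 1 must hold; in canonical form it is ((2*b < 8 and b > 7) or 3*lim > 11 or lim <= -17) -> lim != 3*b + 8.
Before lim := 2*b: ((2*b < 8 and b > 7) or 6*b > 11 or 2*b <= -17) -> b != -8
Then branch requires (2*b = -2 or 4*b <= 10) and (5*b < 10 -> (2*lim = -12 and (((2*b < 8 and b > 7) or 6*b > 11 or 2*b <= -17) -> b != -8))) and ((not (5*b < 10)) -> (((6*lim < -10 and 3*lim > -2) or 18*lim > -43 or 6*lim <= -35) -> 3*lim != -17)); else branch requires ((2*b < 8 and b > 7) or 6*b > 11 or 2*b <= -17) -> b != -8.
Before the if: ((b != -3 -> 2*b < lim - 3) -> ((2*b = -2 or 4*b <= 10) and (5*b < 10 -> (2*lim = -12 and (((2*b < 8 and b > 7) or 6*b > 11 or 2*b <= -17) -> b != -8))) and ((not (5*b < 10)) -> (((6*lim < -10 and 3*lim > -2) or 18*lim > -43 or 6*lim <= -35) -> 3*lim != -17)))) and ((not (b != -3 -> 2*b < lim - 3)) -> (((2*b < 8 and b > 7) or 6*b > 11 or 2*b <= -17) -> b != -8))
Before skip: ((b != -3 -> 2*b < lim - 3) -> ((2*b = -2 or 4*b <= 10) and (5*b < 10 -> (2*lim = -12 and (((2*b < 8 and b > 7) or 6*b > 11 or 2*b <= -17) -> b != -8))) and ((not (5*b < 10)) -> (((6*lim < -10 and 3*lim > -2) or 18*lim > -43 or 6*lim <= -35) -> 3*lim != -17)))) and ((not (b != -3 -> 2*b < lim - 3)) -> (((2*b < 8 and b > 7) or 6*b > 11 or 2*b <= -17) -> b != -8))
Answer: WP = ((b != -3 -> 2*b < lim - 3) -> ((2*b = -2 or 4*b <= 10) and (5*b < 10 -> (2*lim = -12 and (((2*b < 8 and b > 7) or 6*b > 11 or 2*b <= -17) -> b != -8))) and ((not (5*b < 10)) -> (((6*lim < -10 and 3*lim > -2) or 18*lim > -43 or 6*lim <= -35) -> 3*lim != -17)))) and ((not (b != -3 -> 2*b < lim - 3)) -> (((2*b < 8 and b > 7) or 6*b > 11 or 2*b <= -17) -> b != -8))


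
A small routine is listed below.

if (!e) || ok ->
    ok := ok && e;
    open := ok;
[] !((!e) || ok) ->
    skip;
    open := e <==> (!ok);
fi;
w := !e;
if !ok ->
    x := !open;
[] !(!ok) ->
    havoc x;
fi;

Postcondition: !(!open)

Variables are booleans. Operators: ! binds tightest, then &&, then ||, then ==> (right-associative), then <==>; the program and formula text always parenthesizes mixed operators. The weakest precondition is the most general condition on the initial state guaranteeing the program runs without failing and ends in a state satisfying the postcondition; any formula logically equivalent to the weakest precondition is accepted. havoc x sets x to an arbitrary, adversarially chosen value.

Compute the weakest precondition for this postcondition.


Working backward. After the program, the postcondition !(!open) must hold; in canonical form it is open.
Then branch requires open; else branch requires open.
Before the if: ((!ok) ==> open) && (ok ==> open)
Before w := !e: ((!ok) ==> open) && (ok ==> open)
Then branch requires (!(ok && e)) ==> (ok && e); else branch requires ((!ok) ==> (e <==> (!ok))) && (ok ==> (e <==> (!ok))).
Before the if: (((!e) || ok) ==> ((!(ok && e)) ==> (ok && e))) && ((!((!e) || ok)) ==> (((!ok) ==> (e <==> (!ok))) && (ok ==> (e <==> (!ok)))))
Answer: WP = (((!e) || ok) ==> ((!(ok && e)) ==> (ok && e))) && ((!((!e) || ok)) ==> (((!ok) ==> (e <==> (!ok))) && (ok ==> (e <==> (!ok)))))


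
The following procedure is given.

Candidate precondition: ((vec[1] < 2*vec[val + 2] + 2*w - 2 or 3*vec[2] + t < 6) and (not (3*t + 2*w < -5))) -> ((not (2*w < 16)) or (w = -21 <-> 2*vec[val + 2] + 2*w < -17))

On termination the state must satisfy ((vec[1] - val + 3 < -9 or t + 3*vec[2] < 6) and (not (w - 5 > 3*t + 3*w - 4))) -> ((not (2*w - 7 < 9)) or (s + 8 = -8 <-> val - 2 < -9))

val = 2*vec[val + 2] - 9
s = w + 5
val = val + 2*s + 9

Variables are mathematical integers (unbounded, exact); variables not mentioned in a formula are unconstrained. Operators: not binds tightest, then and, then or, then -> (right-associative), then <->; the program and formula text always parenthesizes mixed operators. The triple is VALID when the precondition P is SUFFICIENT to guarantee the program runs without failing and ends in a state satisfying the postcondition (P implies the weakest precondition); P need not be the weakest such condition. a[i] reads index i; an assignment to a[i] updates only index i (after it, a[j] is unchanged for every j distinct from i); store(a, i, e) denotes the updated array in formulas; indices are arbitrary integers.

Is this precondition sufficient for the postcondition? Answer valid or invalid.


Working backward. After the program, the postcondition ((vec[1] - val + 3 < -9 or t + 3*vec[2] < 6) and (not (w - 5 > 3*t + 3*w - 4))) -> ((not (2*w - 7 < 9)) or (s + 8 = -8 <-> val - 2 < -9)) must hold; in canonical form it is ((vec[1] < val - 12 or 3*vec[2] + t < 6) and (not (3*t + 2*w < -1))) -> ((not (2*w < 16)) or (s = -16 <-> val < -7)).
Before val := val + 2*s + 9: ((vec[1] < 2*s + val - 3 or 3*vec[2] + t < 6) and (not (3*t + 2*w < -1))) -> ((not (2*w < 16)) or (s = -16 <-> 2*s + val < -16))
Before s := w + 5: ((vec[1] < val + 2*w + 7 or 3*vec[2] + t < 6) and (not (3*t + 2*w < -1))) -> ((not (2*w < 16)) or (w = -21 <-> val + 2*w < -26))
Before val := 2*vec[val + 2] - 9: ((vec[1] < 2*vec[val + 2] + 2*w - 2 or 3*vec[2] + t < 6) and (not (3*t + 2*w < -1))) -> ((not (2*w < 16)) or (w = -21 <-> 2*vec[val + 2] + 2*w < -17))
The weakest precondition is ((vec[1] < 2*vec[val + 2] + 2*w - 2 or 3*vec[2] + t < 6) and (not (3*t + 2*w < -1))) -> ((not (2*w < 16)) or (w = -21 <-> 2*vec[val + 2] + 2*w < -17)).
Check whether ((vec[1] < 2*vec[val + 2] + 2*w - 2 or 3*vec[2] + t < 6) and (not (3*t + 2*w < -5))) -> ((not (2*w < 16)) or (w = -21 <-> 2*vec[val + 2] + 2*w < -17)) implies it.
Every state satisfying the precondition satisfies the weakest precondition: the implication holds.
Answer: valid


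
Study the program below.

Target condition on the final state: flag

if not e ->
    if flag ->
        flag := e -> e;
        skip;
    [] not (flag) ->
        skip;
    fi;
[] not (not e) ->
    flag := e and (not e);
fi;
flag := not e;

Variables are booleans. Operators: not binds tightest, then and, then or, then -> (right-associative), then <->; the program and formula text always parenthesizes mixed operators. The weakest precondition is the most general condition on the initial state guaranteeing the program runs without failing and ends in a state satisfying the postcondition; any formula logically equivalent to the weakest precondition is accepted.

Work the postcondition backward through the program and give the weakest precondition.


Working backward. After the program, flag must hold.
Before flag := not e: not e
Then branch requires (flag -> (not e)) and ((not flag) -> (not e)); else branch requires not e.
Before the if: ((not e) -> ((flag -> (not e)) and ((not flag) -> (not e)))) and (e -> (not e))
Answer: WP = ((not e) -> ((flag -> (not e)) and ((not flag) -> (not e)))) and (e -> (not e))


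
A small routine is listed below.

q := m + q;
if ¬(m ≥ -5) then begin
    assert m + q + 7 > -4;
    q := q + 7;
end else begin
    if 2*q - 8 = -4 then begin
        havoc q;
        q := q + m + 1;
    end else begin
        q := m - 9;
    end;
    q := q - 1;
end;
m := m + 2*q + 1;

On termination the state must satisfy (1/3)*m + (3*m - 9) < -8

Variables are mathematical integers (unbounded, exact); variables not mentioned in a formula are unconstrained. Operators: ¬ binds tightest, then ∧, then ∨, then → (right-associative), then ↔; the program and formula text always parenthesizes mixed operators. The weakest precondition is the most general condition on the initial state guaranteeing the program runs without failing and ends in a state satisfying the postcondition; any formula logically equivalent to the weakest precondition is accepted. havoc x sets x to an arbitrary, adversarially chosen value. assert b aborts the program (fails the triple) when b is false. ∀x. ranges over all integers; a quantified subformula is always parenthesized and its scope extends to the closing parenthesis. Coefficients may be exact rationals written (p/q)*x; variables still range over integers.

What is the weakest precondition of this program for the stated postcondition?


Working backward. After the program, the postcondition (1/3)*m + (3*m - 9) < -8 must hold; in canonical form it is (10/3)*m < 1.
Before m := m + 2*q + 1: (10/3)*m + (20/3)*q < -7/3
Then branch requires m + q > -11 ∧ (10/3)*m + (20/3)*q < -49; else branch requires (2*q = 4 → (∀q_1. 10*m + (20/3)*q_1 < -7/3)) ∧ ((¬(2*q = 4)) → 10*m < 193/3).
Before the if: ((¬(m ≥ -5)) → (m + q > -11 ∧ (10/3)*m + (20/3)*q < -49)) ∧ (m ≥ -5 → ((2*q = 4 → (∀q_1. 10*m + (20/3)*q_1 < -7/3)) ∧ ((¬(2*q = 4)) → 10*m < 193/3)))
Before q := m + q: ((¬(m ≥ -5)) → (2*m + q > -11 ∧ 10*m + (20/3)*q < -49)) ∧ (m ≥ -5 → ((2*m + 2*q = 4 → (∀q_1. 10*m + (20/3)*q_1 < -7/3)) ∧ ((¬(2*m + 2*q = 4)) → 10*m < 193/3)))
Answer: WP = ((¬(m ≥ -5)) → (2*m + q > -11 ∧ 10*m + (20/3)*q < -49)) ∧ (m ≥ -5 → ((2*m + 2*q = 4 → (∀q_1. 10*m + (20/3)*q_1 < -7/3)) ∧ ((¬(2*m + 2*q = 4)) → 10*m < 193/3)))
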